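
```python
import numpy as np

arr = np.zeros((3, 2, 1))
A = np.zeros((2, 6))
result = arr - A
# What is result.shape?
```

(3, 2, 6)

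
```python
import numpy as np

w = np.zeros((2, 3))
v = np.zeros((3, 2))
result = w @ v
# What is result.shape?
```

(2, 2)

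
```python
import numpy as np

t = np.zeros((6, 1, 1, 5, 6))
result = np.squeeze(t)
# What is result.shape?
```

(6, 5, 6)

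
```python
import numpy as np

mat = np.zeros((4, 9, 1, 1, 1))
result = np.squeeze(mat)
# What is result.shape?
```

(4, 9)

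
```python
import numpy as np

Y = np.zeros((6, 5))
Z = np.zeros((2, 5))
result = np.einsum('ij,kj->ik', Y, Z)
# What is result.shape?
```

(6, 2)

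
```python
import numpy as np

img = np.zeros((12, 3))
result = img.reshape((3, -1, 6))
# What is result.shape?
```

(3, 2, 6)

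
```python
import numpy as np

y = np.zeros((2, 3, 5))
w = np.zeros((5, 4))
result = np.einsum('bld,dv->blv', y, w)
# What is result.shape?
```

(2, 3, 4)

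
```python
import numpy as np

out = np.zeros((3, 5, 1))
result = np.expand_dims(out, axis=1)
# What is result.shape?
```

(3, 1, 5, 1)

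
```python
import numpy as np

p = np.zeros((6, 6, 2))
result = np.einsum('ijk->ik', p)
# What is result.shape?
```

(6, 2)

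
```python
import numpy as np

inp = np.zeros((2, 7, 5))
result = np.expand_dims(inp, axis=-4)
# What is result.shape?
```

(1, 2, 7, 5)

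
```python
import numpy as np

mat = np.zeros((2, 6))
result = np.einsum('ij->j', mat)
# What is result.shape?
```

(6,)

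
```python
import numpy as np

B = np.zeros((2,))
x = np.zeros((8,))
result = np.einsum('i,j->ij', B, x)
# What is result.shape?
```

(2, 8)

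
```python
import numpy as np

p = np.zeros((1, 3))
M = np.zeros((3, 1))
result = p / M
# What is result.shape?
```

(3, 3)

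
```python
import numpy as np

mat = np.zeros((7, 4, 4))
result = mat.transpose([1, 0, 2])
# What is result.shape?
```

(4, 7, 4)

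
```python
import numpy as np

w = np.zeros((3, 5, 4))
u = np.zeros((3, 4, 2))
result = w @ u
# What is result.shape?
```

(3, 5, 2)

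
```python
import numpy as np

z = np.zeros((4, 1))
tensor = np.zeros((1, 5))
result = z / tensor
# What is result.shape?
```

(4, 5)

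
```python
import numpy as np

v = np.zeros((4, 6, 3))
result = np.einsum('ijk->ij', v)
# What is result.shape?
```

(4, 6)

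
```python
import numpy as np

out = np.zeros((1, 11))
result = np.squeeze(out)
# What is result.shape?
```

(11,)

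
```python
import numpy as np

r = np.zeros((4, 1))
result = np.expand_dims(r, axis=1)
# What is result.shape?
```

(4, 1, 1)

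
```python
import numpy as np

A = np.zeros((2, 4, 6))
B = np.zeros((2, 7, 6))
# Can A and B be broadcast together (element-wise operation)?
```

No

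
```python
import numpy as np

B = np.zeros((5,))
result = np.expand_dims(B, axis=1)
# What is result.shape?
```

(5, 1)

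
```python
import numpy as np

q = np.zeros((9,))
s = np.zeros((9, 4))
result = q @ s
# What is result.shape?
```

(4,)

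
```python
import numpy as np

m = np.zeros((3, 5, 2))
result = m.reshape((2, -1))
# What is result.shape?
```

(2, 15)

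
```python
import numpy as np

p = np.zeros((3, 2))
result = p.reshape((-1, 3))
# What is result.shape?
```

(2, 3)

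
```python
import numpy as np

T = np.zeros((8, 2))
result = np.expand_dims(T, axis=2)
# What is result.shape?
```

(8, 2, 1)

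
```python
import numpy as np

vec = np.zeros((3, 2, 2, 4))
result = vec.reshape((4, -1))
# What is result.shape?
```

(4, 12)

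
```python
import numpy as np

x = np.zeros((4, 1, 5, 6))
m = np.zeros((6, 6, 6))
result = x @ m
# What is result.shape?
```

(4, 6, 5, 6)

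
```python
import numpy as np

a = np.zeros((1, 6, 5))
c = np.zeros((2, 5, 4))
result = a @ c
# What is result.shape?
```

(2, 6, 4)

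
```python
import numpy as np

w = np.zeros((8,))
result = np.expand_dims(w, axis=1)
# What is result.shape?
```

(8, 1)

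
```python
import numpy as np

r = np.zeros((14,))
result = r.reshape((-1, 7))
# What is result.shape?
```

(2, 7)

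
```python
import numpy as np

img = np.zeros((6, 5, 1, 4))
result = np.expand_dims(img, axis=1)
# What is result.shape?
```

(6, 1, 5, 1, 4)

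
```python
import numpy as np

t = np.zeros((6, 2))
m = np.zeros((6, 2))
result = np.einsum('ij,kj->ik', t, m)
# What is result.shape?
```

(6, 6)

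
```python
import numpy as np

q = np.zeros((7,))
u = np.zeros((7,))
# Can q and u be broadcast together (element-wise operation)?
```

Yes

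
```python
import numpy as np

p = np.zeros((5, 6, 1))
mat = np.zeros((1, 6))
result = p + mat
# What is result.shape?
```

(5, 6, 6)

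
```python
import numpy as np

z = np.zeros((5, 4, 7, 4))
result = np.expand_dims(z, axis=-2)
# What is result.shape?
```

(5, 4, 7, 1, 4)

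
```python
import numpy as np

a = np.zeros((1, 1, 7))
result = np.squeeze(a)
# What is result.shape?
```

(7,)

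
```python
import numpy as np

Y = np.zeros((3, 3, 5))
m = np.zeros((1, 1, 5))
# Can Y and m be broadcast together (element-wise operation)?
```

Yes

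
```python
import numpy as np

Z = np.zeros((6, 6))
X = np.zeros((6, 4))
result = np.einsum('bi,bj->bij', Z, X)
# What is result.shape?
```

(6, 6, 4)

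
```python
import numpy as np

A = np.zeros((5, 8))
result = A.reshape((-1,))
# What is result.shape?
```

(40,)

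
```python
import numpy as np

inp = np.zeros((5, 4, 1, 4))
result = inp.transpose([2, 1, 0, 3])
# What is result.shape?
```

(1, 4, 5, 4)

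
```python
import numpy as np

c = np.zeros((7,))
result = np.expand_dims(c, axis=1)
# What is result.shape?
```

(7, 1)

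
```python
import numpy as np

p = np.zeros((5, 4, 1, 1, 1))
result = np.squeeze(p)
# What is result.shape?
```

(5, 4)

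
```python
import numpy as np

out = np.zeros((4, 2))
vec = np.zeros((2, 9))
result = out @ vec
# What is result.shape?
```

(4, 9)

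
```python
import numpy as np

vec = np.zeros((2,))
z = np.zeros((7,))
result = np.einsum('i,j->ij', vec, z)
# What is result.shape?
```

(2, 7)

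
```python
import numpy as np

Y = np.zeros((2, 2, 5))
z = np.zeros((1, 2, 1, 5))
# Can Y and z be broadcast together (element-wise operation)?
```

Yes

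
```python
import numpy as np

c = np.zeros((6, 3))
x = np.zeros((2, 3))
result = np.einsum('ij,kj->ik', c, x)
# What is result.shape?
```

(6, 2)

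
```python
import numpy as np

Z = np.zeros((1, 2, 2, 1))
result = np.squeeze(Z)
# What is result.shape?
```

(2, 2)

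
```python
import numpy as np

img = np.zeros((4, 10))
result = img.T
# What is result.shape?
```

(10, 4)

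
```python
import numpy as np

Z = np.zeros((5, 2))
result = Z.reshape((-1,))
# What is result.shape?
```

(10,)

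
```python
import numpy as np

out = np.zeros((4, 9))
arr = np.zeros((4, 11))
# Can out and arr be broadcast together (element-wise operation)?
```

No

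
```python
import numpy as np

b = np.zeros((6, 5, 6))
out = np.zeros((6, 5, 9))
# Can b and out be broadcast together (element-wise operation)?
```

No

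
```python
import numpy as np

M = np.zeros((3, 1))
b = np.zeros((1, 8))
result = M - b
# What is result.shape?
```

(3, 8)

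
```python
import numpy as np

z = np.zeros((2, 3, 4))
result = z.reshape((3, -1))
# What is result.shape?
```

(3, 8)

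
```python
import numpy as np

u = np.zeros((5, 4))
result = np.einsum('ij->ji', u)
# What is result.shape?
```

(4, 5)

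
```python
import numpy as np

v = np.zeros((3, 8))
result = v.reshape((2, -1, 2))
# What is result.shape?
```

(2, 6, 2)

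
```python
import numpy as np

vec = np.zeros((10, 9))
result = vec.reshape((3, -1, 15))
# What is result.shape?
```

(3, 2, 15)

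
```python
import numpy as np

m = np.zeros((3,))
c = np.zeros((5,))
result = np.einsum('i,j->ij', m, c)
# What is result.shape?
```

(3, 5)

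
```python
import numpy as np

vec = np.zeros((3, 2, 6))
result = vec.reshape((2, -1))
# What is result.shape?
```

(2, 18)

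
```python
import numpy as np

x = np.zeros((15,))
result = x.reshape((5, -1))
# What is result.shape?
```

(5, 3)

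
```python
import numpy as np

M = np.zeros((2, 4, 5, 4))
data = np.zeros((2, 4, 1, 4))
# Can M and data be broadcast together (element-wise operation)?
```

Yes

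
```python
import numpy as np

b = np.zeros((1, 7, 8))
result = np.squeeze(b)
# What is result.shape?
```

(7, 8)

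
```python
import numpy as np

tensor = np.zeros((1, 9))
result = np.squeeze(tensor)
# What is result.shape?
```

(9,)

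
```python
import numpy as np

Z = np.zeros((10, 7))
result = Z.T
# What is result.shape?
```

(7, 10)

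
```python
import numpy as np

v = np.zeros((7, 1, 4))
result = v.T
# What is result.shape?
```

(4, 1, 7)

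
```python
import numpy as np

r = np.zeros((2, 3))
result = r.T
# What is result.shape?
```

(3, 2)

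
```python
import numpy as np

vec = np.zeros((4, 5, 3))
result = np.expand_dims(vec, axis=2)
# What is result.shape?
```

(4, 5, 1, 3)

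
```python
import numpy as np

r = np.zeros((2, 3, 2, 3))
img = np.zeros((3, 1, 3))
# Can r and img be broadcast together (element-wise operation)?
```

Yes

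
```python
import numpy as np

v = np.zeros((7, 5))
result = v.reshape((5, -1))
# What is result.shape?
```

(5, 7)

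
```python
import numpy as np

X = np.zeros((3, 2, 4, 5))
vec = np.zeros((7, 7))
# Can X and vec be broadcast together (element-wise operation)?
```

No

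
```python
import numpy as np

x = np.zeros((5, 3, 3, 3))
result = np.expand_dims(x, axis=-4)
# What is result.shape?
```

(5, 1, 3, 3, 3)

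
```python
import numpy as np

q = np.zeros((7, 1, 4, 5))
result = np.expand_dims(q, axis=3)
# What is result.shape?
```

(7, 1, 4, 1, 5)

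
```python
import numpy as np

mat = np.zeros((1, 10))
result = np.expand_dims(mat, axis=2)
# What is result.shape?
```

(1, 10, 1)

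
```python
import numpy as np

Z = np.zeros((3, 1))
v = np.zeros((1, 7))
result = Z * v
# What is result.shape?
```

(3, 7)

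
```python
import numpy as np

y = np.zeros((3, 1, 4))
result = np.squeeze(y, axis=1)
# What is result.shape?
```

(3, 4)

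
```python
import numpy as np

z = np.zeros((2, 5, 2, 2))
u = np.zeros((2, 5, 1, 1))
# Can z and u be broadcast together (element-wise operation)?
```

Yes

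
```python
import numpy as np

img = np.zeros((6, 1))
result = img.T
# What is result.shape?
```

(1, 6)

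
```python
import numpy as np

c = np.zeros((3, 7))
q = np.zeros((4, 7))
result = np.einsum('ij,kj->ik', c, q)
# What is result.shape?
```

(3, 4)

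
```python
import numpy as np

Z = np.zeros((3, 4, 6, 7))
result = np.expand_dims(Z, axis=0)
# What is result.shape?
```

(1, 3, 4, 6, 7)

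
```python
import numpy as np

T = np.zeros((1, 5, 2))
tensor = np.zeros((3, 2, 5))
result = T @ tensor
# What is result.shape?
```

(3, 5, 5)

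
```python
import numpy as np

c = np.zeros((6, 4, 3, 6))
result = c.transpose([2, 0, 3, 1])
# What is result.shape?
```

(3, 6, 6, 4)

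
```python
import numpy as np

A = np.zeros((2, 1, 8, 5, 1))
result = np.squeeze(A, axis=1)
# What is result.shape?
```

(2, 8, 5, 1)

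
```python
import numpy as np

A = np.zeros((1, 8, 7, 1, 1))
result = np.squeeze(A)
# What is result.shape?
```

(8, 7)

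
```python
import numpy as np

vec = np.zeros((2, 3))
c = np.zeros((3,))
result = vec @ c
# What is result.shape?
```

(2,)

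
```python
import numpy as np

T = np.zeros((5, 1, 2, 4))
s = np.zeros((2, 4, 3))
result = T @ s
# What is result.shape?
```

(5, 2, 2, 3)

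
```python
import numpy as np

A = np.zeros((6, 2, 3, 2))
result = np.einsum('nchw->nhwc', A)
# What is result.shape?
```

(6, 3, 2, 2)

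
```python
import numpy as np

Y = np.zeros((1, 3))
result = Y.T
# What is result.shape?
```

(3, 1)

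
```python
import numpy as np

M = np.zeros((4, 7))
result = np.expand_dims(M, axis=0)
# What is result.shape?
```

(1, 4, 7)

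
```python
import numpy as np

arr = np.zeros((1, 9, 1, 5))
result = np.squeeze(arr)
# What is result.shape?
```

(9, 5)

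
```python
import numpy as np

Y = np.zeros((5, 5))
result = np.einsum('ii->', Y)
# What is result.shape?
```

()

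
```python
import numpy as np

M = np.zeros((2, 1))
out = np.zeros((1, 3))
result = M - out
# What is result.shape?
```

(2, 3)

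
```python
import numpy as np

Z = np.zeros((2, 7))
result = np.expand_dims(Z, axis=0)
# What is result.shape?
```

(1, 2, 7)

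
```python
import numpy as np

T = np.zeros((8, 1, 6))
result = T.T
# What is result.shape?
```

(6, 1, 8)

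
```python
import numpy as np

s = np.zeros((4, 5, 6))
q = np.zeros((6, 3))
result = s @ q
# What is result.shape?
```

(4, 5, 3)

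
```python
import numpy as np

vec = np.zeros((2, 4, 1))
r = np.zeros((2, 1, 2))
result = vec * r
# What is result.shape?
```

(2, 4, 2)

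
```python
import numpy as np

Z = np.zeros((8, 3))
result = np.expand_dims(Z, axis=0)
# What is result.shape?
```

(1, 8, 3)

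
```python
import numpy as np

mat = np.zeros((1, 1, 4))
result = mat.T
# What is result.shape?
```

(4, 1, 1)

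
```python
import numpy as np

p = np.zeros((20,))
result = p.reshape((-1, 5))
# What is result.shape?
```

(4, 5)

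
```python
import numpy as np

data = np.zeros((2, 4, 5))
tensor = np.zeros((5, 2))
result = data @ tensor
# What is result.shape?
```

(2, 4, 2)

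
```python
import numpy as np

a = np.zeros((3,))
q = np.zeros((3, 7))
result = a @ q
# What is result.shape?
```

(7,)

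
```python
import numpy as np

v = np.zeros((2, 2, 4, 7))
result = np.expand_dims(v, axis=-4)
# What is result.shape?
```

(2, 1, 2, 4, 7)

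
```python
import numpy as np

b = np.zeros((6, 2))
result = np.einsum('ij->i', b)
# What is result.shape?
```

(6,)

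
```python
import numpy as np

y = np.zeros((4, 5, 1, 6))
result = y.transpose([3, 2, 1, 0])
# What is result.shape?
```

(6, 1, 5, 4)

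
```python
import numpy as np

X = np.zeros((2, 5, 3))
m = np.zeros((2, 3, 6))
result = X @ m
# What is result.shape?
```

(2, 5, 6)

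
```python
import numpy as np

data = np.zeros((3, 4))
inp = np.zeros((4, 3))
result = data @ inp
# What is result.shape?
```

(3, 3)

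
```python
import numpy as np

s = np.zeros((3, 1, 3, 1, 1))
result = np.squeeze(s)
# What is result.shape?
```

(3, 3)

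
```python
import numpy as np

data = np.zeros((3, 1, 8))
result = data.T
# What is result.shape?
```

(8, 1, 3)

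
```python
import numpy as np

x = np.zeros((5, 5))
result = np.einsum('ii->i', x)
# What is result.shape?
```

(5,)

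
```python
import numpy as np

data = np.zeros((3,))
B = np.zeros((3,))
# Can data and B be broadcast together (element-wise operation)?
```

Yes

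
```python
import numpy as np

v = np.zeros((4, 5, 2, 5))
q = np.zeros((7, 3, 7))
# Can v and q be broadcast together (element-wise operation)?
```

No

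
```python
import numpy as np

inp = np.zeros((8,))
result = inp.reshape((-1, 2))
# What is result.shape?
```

(4, 2)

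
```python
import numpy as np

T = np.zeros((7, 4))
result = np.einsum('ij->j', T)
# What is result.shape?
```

(4,)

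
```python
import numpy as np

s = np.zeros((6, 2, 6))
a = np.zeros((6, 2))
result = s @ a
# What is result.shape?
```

(6, 2, 2)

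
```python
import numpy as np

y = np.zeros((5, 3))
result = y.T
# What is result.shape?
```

(3, 5)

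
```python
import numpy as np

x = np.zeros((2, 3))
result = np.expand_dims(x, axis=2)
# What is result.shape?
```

(2, 3, 1)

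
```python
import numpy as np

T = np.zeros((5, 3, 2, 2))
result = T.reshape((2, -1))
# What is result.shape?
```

(2, 30)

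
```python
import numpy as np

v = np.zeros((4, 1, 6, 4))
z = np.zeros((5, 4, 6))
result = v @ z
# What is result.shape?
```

(4, 5, 6, 6)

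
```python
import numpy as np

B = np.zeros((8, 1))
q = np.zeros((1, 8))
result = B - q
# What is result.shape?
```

(8, 8)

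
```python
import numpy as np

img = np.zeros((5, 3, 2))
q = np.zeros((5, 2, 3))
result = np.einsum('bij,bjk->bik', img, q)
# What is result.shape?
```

(5, 3, 3)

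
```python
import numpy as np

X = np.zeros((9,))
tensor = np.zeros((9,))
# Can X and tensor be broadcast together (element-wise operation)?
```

Yes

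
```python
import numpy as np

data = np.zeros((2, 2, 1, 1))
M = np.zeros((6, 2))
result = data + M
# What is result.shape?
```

(2, 2, 6, 2)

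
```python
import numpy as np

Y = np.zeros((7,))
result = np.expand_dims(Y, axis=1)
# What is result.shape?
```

(7, 1)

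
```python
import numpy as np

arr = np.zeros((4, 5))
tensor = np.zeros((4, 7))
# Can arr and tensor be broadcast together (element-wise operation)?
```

No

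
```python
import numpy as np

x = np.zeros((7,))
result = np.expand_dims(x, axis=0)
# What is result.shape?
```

(1, 7)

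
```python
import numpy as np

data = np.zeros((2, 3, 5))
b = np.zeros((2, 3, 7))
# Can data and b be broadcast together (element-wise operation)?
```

No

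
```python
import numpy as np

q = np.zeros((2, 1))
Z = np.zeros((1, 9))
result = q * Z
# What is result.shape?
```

(2, 9)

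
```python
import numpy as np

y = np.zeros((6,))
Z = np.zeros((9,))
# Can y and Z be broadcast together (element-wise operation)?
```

No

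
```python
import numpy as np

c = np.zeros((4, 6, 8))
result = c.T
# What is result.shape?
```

(8, 6, 4)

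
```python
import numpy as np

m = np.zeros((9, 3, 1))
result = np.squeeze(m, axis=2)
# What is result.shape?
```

(9, 3)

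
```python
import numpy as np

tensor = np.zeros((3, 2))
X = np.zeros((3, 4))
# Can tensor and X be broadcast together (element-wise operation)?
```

No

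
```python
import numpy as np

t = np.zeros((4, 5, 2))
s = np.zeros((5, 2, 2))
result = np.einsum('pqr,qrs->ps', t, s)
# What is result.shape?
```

(4, 2)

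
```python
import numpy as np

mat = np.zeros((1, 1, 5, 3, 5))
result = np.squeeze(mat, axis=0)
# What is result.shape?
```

(1, 5, 3, 5)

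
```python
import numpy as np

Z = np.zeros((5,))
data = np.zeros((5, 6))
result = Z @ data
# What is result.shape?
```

(6,)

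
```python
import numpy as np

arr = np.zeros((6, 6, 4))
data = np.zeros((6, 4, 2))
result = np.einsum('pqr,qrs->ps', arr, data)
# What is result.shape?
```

(6, 2)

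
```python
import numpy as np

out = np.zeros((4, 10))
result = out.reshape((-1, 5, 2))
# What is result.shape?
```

(4, 5, 2)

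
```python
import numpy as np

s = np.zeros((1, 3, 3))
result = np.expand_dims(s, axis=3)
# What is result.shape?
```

(1, 3, 3, 1)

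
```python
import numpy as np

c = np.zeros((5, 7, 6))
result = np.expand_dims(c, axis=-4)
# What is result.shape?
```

(1, 5, 7, 6)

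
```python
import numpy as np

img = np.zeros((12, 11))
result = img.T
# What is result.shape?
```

(11, 12)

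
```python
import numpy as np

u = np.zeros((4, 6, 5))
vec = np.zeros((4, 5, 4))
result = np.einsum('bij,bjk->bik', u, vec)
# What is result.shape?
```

(4, 6, 4)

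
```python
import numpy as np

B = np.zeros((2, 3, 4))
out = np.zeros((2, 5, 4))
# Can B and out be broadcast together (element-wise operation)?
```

No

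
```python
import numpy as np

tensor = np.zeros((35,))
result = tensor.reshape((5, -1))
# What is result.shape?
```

(5, 7)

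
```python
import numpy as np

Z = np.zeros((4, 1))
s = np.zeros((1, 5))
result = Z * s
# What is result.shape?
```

(4, 5)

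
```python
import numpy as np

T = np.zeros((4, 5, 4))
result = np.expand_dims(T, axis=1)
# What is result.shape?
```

(4, 1, 5, 4)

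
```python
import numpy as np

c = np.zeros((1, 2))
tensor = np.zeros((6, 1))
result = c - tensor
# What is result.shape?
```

(6, 2)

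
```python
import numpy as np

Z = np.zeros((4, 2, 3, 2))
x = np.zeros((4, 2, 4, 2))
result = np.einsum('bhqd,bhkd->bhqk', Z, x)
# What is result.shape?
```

(4, 2, 3, 4)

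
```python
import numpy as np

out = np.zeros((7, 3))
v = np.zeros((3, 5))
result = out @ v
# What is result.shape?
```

(7, 5)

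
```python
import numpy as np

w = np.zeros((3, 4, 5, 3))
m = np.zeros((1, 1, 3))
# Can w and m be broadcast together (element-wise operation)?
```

Yes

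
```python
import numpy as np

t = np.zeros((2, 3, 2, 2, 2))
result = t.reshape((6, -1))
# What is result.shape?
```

(6, 8)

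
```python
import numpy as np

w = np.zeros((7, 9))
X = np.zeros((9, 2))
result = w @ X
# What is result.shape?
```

(7, 2)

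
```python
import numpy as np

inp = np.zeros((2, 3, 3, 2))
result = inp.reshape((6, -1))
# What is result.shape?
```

(6, 6)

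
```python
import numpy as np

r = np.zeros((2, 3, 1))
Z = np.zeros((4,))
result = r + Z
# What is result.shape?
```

(2, 3, 4)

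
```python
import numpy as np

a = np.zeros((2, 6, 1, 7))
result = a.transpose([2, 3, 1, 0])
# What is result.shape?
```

(1, 7, 6, 2)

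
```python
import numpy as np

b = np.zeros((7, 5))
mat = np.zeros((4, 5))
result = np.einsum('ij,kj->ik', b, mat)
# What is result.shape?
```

(7, 4)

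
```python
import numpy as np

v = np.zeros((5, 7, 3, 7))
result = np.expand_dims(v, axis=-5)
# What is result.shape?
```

(1, 5, 7, 3, 7)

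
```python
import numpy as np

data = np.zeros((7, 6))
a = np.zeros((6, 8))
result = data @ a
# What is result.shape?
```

(7, 8)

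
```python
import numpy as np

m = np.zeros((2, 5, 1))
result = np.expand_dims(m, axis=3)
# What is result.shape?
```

(2, 5, 1, 1)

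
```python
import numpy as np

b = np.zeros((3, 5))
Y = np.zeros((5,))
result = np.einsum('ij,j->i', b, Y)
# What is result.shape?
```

(3,)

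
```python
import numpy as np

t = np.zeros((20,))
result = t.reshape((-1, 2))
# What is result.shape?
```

(10, 2)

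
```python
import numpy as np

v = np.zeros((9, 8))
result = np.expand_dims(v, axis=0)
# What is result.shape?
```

(1, 9, 8)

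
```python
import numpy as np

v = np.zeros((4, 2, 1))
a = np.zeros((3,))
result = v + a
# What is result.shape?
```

(4, 2, 3)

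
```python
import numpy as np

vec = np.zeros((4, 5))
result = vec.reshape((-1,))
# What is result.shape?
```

(20,)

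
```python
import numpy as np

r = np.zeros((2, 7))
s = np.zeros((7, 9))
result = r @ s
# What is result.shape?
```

(2, 9)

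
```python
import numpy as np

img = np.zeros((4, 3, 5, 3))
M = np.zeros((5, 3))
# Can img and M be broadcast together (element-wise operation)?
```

Yes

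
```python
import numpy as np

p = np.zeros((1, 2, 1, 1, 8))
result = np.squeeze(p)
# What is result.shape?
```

(2, 8)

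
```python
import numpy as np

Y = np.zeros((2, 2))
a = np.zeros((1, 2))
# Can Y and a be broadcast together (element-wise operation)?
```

Yes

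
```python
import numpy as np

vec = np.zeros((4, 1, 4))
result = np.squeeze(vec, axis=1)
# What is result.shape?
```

(4, 4)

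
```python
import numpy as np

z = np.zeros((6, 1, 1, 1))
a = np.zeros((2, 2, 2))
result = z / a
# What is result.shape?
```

(6, 2, 2, 2)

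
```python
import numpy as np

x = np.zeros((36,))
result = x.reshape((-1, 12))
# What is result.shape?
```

(3, 12)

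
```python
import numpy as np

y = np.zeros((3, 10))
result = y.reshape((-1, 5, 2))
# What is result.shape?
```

(3, 5, 2)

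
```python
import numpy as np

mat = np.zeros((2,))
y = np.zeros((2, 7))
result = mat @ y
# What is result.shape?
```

(7,)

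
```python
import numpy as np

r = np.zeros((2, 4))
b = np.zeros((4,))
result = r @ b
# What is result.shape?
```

(2,)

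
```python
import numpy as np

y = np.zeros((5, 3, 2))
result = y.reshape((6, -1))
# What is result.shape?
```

(6, 5)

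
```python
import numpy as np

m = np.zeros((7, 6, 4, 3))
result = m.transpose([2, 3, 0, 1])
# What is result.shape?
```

(4, 3, 7, 6)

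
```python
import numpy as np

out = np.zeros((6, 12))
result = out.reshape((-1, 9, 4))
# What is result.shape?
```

(2, 9, 4)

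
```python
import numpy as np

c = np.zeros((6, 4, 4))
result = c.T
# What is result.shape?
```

(4, 4, 6)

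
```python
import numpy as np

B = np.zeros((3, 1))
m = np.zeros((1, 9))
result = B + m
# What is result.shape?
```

(3, 9)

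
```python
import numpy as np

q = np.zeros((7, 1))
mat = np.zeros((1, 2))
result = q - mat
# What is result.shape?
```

(7, 2)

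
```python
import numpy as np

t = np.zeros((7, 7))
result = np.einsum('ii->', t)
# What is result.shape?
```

()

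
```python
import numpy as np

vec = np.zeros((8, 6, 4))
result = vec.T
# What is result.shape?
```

(4, 6, 8)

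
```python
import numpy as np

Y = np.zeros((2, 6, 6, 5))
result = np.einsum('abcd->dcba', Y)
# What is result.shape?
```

(5, 6, 6, 2)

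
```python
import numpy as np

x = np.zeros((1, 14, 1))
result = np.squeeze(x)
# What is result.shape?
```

(14,)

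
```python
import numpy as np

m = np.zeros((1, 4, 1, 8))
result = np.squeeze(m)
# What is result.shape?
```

(4, 8)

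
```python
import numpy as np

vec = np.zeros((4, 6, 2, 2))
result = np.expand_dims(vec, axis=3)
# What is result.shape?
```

(4, 6, 2, 1, 2)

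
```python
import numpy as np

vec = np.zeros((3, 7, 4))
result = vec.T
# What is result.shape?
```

(4, 7, 3)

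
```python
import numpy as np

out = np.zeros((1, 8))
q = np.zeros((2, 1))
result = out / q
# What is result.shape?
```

(2, 8)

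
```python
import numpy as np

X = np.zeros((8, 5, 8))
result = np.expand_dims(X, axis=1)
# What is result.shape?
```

(8, 1, 5, 8)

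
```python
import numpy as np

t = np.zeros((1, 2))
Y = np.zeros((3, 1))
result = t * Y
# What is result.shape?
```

(3, 2)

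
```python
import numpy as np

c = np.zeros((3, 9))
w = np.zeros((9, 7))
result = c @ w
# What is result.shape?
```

(3, 7)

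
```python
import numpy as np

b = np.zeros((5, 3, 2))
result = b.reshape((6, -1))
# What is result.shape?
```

(6, 5)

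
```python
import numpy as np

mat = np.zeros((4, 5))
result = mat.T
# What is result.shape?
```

(5, 4)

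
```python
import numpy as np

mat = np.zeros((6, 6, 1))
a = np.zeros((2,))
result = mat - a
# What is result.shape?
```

(6, 6, 2)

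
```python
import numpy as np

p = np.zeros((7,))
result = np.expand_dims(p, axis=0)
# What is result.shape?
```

(1, 7)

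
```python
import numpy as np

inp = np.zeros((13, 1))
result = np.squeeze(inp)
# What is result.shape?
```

(13,)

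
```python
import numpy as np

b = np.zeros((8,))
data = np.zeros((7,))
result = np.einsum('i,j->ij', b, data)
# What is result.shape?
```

(8, 7)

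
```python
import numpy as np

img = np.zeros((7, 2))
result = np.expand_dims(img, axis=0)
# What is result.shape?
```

(1, 7, 2)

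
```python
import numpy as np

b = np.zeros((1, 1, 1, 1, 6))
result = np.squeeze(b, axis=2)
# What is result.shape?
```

(1, 1, 1, 6)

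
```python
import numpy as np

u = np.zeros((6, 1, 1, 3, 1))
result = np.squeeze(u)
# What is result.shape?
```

(6, 3)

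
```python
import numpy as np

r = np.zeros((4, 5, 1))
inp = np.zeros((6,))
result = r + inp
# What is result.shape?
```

(4, 5, 6)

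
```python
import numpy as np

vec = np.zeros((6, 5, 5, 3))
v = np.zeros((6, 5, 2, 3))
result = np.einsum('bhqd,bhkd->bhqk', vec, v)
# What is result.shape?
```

(6, 5, 5, 2)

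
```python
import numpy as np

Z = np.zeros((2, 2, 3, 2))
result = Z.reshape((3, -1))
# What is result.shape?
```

(3, 8)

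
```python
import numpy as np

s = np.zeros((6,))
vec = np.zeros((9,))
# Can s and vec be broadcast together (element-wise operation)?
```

No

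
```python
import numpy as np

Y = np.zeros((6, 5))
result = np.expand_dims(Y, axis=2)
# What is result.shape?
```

(6, 5, 1)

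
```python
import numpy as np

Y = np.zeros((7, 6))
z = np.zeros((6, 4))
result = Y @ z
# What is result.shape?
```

(7, 4)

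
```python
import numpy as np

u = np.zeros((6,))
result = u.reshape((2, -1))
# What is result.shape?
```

(2, 3)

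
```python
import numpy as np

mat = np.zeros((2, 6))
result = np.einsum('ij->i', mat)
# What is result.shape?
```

(2,)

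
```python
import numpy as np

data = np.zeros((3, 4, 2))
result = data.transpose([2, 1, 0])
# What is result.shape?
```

(2, 4, 3)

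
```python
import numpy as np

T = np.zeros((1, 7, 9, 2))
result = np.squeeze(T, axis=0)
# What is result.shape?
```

(7, 9, 2)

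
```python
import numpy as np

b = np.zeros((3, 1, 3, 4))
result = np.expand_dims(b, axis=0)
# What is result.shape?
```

(1, 3, 1, 3, 4)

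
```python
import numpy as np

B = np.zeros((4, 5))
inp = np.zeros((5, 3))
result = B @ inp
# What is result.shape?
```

(4, 3)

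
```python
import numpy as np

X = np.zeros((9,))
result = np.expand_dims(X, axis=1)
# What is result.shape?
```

(9, 1)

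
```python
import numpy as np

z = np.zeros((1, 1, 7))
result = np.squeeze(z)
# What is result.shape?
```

(7,)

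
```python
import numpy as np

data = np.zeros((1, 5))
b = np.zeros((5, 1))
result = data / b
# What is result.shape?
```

(5, 5)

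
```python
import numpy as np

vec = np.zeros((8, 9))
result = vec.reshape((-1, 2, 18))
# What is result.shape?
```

(2, 2, 18)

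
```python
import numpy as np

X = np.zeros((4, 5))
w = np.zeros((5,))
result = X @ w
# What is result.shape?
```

(4,)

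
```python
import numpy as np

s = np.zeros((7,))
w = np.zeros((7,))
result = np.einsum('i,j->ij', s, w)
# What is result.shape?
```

(7, 7)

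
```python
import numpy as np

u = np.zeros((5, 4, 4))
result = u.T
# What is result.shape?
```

(4, 4, 5)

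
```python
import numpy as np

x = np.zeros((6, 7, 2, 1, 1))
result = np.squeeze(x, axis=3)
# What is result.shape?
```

(6, 7, 2, 1)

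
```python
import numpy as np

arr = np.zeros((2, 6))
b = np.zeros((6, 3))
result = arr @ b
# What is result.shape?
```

(2, 3)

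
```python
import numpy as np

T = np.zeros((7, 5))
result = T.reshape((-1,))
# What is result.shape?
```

(35,)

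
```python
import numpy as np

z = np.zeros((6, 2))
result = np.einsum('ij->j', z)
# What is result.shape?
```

(2,)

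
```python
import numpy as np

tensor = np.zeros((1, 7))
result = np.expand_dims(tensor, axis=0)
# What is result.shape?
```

(1, 1, 7)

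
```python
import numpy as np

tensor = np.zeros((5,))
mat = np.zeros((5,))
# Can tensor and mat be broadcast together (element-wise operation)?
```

Yes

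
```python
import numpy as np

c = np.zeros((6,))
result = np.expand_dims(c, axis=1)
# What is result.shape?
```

(6, 1)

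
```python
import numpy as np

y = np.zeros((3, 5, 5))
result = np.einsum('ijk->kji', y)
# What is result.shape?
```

(5, 5, 3)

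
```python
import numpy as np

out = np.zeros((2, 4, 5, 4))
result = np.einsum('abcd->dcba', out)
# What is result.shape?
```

(4, 5, 4, 2)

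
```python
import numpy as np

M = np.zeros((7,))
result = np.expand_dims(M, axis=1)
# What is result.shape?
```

(7, 1)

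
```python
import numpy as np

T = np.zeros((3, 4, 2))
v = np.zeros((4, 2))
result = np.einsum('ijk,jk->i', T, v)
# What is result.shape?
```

(3,)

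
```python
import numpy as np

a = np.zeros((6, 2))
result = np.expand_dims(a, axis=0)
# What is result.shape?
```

(1, 6, 2)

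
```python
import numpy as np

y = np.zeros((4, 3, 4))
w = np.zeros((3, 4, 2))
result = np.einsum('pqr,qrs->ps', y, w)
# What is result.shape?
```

(4, 2)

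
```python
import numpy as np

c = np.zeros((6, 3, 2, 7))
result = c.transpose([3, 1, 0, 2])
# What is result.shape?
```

(7, 3, 6, 2)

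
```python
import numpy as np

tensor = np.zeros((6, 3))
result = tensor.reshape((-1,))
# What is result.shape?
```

(18,)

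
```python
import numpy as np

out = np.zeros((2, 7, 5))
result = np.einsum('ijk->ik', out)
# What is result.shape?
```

(2, 5)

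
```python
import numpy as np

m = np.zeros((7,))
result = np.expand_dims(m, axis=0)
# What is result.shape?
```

(1, 7)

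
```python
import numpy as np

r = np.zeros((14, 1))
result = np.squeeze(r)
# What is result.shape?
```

(14,)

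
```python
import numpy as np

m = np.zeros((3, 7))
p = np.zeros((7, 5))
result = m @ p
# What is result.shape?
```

(3, 5)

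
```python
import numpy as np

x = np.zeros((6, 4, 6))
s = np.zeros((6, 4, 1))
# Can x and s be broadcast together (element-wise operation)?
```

Yes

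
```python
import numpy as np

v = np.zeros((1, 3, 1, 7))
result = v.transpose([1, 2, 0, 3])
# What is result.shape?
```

(3, 1, 1, 7)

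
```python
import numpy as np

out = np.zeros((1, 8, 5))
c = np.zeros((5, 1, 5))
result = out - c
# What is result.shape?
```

(5, 8, 5)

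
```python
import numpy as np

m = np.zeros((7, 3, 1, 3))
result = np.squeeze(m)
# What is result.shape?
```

(7, 3, 3)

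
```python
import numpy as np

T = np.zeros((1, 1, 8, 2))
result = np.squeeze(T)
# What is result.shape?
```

(8, 2)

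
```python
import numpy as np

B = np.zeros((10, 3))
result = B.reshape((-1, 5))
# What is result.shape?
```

(6, 5)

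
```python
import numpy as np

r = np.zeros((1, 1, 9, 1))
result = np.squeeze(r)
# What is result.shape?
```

(9,)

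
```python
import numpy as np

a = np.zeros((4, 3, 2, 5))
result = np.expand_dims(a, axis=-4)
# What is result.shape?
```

(4, 1, 3, 2, 5)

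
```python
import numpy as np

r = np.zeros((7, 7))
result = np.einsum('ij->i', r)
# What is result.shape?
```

(7,)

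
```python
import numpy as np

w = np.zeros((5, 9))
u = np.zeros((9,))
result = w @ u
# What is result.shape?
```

(5,)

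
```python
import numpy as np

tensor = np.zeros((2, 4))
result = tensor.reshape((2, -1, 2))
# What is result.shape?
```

(2, 2, 2)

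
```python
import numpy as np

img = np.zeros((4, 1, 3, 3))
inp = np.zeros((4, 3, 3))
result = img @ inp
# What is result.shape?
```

(4, 4, 3, 3)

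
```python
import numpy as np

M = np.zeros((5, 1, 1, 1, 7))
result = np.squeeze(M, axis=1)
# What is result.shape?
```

(5, 1, 1, 7)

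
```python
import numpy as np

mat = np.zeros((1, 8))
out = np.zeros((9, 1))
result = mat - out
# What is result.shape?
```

(9, 8)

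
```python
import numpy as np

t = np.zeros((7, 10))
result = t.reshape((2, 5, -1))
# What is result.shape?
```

(2, 5, 7)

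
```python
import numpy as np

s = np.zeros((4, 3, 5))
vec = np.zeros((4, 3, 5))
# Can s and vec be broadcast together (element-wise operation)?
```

Yes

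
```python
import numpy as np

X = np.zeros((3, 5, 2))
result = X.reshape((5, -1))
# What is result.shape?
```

(5, 6)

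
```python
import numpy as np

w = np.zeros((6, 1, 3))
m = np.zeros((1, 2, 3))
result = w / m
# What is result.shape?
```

(6, 2, 3)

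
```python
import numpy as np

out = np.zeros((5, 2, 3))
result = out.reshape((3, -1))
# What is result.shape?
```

(3, 10)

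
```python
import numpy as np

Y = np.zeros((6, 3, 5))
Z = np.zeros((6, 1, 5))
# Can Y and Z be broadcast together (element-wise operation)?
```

Yes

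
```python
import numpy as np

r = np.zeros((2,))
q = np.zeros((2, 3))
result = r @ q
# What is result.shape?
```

(3,)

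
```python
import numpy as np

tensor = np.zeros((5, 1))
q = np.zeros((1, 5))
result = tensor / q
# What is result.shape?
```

(5, 5)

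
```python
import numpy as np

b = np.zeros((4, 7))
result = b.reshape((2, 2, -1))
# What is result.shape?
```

(2, 2, 7)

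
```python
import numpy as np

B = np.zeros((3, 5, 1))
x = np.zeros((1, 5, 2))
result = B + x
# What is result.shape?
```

(3, 5, 2)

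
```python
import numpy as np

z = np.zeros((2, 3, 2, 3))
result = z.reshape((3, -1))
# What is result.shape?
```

(3, 12)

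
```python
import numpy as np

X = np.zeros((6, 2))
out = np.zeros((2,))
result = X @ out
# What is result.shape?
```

(6,)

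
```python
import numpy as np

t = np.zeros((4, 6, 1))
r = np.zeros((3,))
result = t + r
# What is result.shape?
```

(4, 6, 3)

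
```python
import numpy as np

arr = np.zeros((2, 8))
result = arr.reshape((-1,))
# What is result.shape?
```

(16,)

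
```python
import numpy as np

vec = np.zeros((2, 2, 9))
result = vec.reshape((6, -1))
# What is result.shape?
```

(6, 6)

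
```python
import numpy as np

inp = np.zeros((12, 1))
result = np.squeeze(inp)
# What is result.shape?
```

(12,)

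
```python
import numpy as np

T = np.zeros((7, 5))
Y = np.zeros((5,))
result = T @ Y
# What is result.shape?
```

(7,)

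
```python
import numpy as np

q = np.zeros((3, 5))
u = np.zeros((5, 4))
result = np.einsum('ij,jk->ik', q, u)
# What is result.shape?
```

(3, 4)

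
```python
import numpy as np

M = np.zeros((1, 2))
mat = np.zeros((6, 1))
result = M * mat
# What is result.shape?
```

(6, 2)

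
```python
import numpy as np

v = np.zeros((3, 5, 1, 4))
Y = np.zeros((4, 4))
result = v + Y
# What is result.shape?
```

(3, 5, 4, 4)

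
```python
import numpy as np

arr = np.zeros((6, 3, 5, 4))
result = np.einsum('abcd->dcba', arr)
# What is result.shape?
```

(4, 5, 3, 6)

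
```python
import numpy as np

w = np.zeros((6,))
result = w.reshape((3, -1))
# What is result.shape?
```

(3, 2)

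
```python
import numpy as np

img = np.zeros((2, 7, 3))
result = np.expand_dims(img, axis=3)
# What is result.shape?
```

(2, 7, 3, 1)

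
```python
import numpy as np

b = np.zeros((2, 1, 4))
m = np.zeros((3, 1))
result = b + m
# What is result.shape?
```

(2, 3, 4)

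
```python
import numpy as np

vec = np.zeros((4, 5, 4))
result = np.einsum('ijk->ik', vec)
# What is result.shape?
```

(4, 4)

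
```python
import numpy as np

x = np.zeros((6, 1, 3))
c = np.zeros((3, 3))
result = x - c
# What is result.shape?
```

(6, 3, 3)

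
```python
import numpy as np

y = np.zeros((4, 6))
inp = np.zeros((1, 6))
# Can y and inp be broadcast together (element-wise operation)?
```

Yes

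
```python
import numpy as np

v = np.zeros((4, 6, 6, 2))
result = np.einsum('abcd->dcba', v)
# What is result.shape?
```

(2, 6, 6, 4)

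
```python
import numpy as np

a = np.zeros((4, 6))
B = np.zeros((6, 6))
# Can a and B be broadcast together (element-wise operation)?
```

No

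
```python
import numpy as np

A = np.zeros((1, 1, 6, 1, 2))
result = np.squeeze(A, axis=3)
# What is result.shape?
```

(1, 1, 6, 2)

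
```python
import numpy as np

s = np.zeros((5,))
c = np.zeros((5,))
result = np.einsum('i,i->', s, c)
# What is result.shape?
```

()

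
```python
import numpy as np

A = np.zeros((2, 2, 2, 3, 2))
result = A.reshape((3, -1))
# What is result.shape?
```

(3, 16)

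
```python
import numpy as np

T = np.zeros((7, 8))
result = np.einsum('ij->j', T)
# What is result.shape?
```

(8,)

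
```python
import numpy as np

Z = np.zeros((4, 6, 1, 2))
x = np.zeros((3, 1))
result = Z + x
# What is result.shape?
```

(4, 6, 3, 2)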